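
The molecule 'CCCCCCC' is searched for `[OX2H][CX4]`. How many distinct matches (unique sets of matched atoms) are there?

[OX2H][CX4] is the SMARTS for an aliphatic alcohol: a hydroxyl oxygen bound to an sp3 (X4) carbon.
No fragment in the molecule satisfies every constraint, giving 0 matches.

0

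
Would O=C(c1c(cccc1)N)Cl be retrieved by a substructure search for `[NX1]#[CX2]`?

The pattern [NX1]#[CX2] describes a nitrogen triple-bonded to a two-connected carbon — a nitrile.
The closest candidate here is a primary amino group (-NH2), but the nitrogen is NX3 (three connections), not NX1 triple-bonded. No other fragment satisfies the full query, so there is no match.

No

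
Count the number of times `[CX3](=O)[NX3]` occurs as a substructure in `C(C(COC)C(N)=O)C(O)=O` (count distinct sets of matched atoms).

1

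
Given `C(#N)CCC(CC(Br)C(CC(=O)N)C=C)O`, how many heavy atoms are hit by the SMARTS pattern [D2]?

Check the 16 heavy atoms by environment: 6× C (D2) → match; 4× C (D3) → no; 2× O (D1) → no; 2× N (D1) → no; 1× Br (D1) → no; 1× C (D1) → no.
That gives 6 matching atoms.

6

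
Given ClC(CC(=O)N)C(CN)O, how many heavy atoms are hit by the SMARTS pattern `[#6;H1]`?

2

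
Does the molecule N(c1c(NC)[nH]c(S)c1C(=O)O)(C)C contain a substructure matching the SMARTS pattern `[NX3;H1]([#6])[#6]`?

Yes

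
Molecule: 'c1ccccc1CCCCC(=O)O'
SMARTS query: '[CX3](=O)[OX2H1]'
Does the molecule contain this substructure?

Yes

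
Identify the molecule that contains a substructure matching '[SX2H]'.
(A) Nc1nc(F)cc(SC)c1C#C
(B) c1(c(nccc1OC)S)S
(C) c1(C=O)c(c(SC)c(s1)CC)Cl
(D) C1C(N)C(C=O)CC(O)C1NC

B

[SX2H] describes an aliphatic sulfur with two connections, one being H (a thiol).
(A) has a methylthio ether (-SCH3) but the sulfur has H0 (bonded to two carbons), not H1.
(B) contains a thiol (-SH), which satisfies every atom and bond constraint.
(C) has a methylthio ether (-SCH3) but the sulfur has H0 (bonded to two carbons), not H1.
(D) has a hydroxyl group (-OH) but it is an -OH, not an -SH.
So the answer is (B).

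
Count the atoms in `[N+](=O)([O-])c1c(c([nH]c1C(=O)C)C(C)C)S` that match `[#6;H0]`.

5

The query [#6;H0] means: any carbon with no attached hydrogen.
Check the 15 heavy atoms by environment: 1× n (aromatic, H1) → no; 4× c (aromatic, H0) → match; 1× N (charge +1, H0) → no; 1× O (charge -1, H0) → no; 2× O (H0) → no; 1× C (H1) → no; 3× C (H3) → no; 1× C (H0) → match; 1× S (H1) → no.
Summing the matching environments: 4 + 1 = 5 matching atoms.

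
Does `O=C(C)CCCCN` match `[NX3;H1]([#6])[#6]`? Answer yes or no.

No

The pattern [NX3;H1]([#6])[#6] describes a trivalent nitrogen with one H, bonded to two carbons — a secondary amine.
The closest candidate here is a primary amino group (-NH2), but the nitrogen has H2 and only one carbon neighbour. No other fragment satisfies the full query, so there is no match.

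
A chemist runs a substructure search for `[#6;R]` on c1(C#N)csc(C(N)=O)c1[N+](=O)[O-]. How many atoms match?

The query [#6;R] means: carbon that is part of a ring.
Check the 13 heavy atoms by environment: 1× s (aromatic, in 5-ring) → no; 4× c (aromatic, in 5-ring) → match; 2× C (acyclic) → no; 2× N (acyclic) → no; 1× N (charge +1, acyclic) → no; 1× O (charge -1, acyclic) → no; 2× O (acyclic) → no.
That gives 4 matching atoms.

4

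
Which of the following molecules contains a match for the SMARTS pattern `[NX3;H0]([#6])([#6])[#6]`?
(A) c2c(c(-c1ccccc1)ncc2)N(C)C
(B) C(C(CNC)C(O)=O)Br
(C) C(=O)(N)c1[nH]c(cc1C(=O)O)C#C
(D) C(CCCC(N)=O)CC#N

[NX3;H0]([#6])([#6])[#6] describes a trivalent nitrogen with no H, bonded to three carbons (a tertiary amine).
(A) contains a dimethylamino group (-N(CH3)2), which satisfies every atom and bond constraint.
(B) has an N-methylamino group (-NHCH3) but the nitrogen still has one H (H1), not H0.
(C) has a primary amide (-C(=O)NH2) but the amide nitrogen has H2 and only one carbon neighbour.
(D) has a primary amide (-C(=O)NH2) but the amide nitrogen has H2 and only one carbon neighbour.
So the answer is (A).

A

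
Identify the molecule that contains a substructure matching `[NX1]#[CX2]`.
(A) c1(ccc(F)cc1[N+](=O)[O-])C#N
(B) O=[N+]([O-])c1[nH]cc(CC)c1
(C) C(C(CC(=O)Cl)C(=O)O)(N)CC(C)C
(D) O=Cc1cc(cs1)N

A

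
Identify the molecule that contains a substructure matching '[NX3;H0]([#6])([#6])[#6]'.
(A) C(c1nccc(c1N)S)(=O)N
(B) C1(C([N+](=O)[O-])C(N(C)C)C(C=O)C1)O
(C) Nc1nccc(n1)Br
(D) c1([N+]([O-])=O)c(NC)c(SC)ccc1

[NX3;H0]([#6])([#6])[#6] describes a trivalent nitrogen with no H, bonded to three carbons (a tertiary amine).
(A) has a primary amino group (-NH2) but the nitrogen has H2, not H0 with three carbons.
(B) contains a dimethylamino group (-N(CH3)2), which satisfies every atom and bond constraint.
(C) has a primary amino group (-NH2) but the nitrogen has H2, not H0 with three carbons.
(D) has an N-methylamino group (-NHCH3) but the nitrogen still has one H (H1), not H0.
So the answer is (B).

B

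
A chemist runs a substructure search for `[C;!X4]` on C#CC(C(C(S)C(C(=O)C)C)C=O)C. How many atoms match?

4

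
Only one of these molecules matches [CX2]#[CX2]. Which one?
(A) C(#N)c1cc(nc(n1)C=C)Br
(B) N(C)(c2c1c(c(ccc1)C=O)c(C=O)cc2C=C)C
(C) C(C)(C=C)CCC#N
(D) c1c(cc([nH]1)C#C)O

D

[CX2]#[CX2] describes a carbon-carbon triple bond (an alkyne).
(A) has a nitrile (-C#N) but the triple bond is C#N, not C#C.
(B) has a vinyl group (-CH=CH2) but the C=C is a double bond; both carbons are CX3, not CX2.
(C) has a vinyl group (-CH=CH2) but the C=C is a double bond; both carbons are CX3, not CX2.
(D) contains an ethynyl group (-C#CH), which satisfies every atom and bond constraint.
So the answer is (D).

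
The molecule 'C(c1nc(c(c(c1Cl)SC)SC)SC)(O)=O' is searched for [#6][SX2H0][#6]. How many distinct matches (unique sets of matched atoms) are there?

3

[#6][SX2H0][#6] is the SMARTS for a thioether: an aliphatic sulfur bridging two carbons with no H on the sulfur.
The molecule carries 3 separate instances of a methylthio ether (-SCH3) meeting every constraint; each maps to a distinct set of atoms, giving 3 matches.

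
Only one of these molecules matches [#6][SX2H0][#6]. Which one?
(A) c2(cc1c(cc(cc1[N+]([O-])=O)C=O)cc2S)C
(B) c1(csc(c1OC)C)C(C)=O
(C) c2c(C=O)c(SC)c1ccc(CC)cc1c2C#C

C

[#6][SX2H0][#6] describes an aliphatic sulfur bridging two carbons with no H on the sulfur (a thioether).
(A) has a thiol (-SH) but the sulfur has H1, not H0 bridging two carbons.
(B) has a methoxy ether (-OCH3) but the bridging atom is O, not S.
(C) contains a methylthio ether (-SCH3), which satisfies every atom and bond constraint.
So the answer is (C).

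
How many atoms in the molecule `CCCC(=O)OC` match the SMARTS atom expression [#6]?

The query [#6] means: #6 matches any atom with atomic number 6 (carbon, aromatic or aliphatic).
Check the 7 heavy atoms by environment: 5× C → match; 2× O → no.
That gives 5 matching atoms.

5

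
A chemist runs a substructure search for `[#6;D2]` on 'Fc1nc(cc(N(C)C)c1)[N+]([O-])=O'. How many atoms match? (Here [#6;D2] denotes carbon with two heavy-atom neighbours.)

The query [#6;D2] means: any carbon bonded to exactly two heavy atoms.
Check the 13 heavy atoms by environment: 1× n (aromatic, D2) → no; 3× c (aromatic, D3) → no; 2× c (aromatic, D2) → match; 1× F (D1) → no; 1× N (D3) → no; 2× C (D1) → no; 1× N (charge +1, D3) → no; 1× O (charge -1, D1) → no; 1× O (D1) → no.
That gives 2 matching atoms.

2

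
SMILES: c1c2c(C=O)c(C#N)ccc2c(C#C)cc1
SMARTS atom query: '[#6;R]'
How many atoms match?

10

The query [#6;R] means: carbon that is part of a ring.
Check the 16 heavy atoms by environment: 10× c (aromatic, in 6-ring) → match; 4× C (acyclic) → no; 1× N (acyclic) → no; 1× O (acyclic) → no.
That gives 10 matching atoms.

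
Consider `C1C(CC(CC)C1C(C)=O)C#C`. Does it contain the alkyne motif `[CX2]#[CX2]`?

The pattern [CX2]#[CX2] describes a carbon-carbon triple bond — an alkyne.
The molecule carries an ethynyl group (-C#CH), whose atoms satisfy every constraint of the query, so the pattern matches.

Yes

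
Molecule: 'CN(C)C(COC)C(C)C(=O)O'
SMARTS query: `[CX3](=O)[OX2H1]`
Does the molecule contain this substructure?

Yes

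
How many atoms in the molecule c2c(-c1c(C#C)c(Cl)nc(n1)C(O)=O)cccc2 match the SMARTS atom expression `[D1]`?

4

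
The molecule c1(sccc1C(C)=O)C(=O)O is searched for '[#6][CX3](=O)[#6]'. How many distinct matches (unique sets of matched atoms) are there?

[#6][CX3](=O)[#6] is the SMARTS for a ketone: a carbonyl carbon (no H) flanked by two carbons.
Exactly one fragment in the molecule meets all constraints, giving 1 match.

1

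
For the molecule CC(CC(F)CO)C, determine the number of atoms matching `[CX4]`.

6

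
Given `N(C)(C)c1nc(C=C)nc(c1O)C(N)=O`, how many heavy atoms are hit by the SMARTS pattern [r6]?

6

The query [r6] means: r6 matches atoms in a six-membered ring.
Check the 15 heavy atoms by environment: 2× n (aromatic, in 6-ring) → match; 4× c (aromatic, in 6-ring) → match; 5× C (acyclic) → no; 2× N (acyclic) → no; 2× O (acyclic) → no.
Summing the matching environments: 2 + 4 = 6 matching atoms.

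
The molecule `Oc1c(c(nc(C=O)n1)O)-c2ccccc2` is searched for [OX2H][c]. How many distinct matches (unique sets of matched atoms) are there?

2

[OX2H][c] is the SMARTS for a phenol: a hydroxyl oxygen attached to an aromatic carbon.
The molecule carries 2 separate instances of a hydroxyl group (-OH) meeting every constraint; each maps to a distinct set of atoms, giving 2 matches.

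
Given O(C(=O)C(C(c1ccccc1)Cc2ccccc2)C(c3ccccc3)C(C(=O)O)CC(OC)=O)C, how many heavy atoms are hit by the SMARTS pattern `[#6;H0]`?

6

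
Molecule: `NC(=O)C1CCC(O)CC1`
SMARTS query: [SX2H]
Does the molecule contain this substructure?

No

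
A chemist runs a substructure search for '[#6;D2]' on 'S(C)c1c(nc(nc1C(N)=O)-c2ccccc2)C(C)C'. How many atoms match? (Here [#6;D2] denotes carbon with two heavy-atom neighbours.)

5

The query [#6;D2] means: any carbon bonded to exactly two heavy atoms.
Check the 20 heavy atoms by environment: 2× n (aromatic, D2) → no; 5× c (aromatic, D3) → no; 1× S (D2) → no; 3× C (D1) → no; 2× C (D3) → no; 1× O (D1) → no; 1× N (D1) → no; 5× c (aromatic, D2) → match.
That gives 5 matching atoms.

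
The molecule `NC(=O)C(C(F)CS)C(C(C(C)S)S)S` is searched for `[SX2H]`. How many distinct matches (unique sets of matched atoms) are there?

[SX2H] is the SMARTS for a thiol: an aliphatic sulfur with two connections, one being H.
The molecule carries 4 separate instances of a thiol (-SH) meeting every constraint; each maps to a distinct set of atoms, giving 4 matches.

4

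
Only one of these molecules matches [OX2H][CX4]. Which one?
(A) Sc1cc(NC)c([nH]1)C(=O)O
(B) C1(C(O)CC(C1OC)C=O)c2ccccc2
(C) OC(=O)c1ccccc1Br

B

[OX2H][CX4] describes a hydroxyl oxygen bound to an sp3 (X4) carbon (an aliphatic alcohol).
(A) has a carboxylic acid group (-C(=O)OH) but the -OH is on a CX3 carbonyl carbon, not a CX4 carbon.
(B) contains a hydroxyl group (-OH), which satisfies every atom and bond constraint.
(C) has a carboxylic acid group (-C(=O)OH) but the -OH is on a CX3 carbonyl carbon, not a CX4 carbon.
So the answer is (B).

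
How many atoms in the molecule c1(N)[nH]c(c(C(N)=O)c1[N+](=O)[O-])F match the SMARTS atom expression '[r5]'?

5

The query [r5] means: r5 matches atoms in a five-membered ring.
Check the 13 heavy atoms by environment: 1× n (aromatic, in 5-ring) → match; 4× c (aromatic, in 5-ring) → match; 1× N (charge +1, acyclic) → no; 1× O (charge -1, acyclic) → no; 2× O (acyclic) → no; 1× F (acyclic) → no; 1× C (acyclic) → no; 2× N (acyclic) → no.
Summing the matching environments: 1 + 4 = 5 matching atoms.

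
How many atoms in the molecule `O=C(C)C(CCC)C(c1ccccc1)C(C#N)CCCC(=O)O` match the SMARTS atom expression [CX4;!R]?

The query [CX4;!R] means: aliphatic carbon with four total connections, not in a ring.
Check the 23 heavy atoms by environment: 10× C (X4, acyclic) → match; 2× C (X3, acyclic) → no; 2× O (X1, acyclic) → no; 1× O (X2, acyclic) → no; 1× C (X2, acyclic) → no; 1× N (X1, acyclic) → no; 6× c (aromatic, X3, in 6-ring) → no.
That gives 10 matching atoms.

10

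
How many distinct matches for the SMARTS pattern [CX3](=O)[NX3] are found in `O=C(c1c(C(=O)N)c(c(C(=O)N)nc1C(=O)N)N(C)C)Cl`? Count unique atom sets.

[CX3](=O)[NX3] is the SMARTS for an amide: a carbonyl carbon bonded to a trivalent nitrogen.
The molecule carries 3 separate instances of a primary amide (-C(=O)NH2) meeting every constraint; each maps to a distinct set of atoms, giving 3 matches.

3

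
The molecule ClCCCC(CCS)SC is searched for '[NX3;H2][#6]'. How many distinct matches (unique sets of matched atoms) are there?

0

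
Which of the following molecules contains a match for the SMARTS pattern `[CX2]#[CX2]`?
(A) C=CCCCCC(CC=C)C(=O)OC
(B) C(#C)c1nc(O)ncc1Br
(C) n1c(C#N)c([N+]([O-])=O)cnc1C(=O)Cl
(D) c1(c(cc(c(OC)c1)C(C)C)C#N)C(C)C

[CX2]#[CX2] describes a carbon-carbon triple bond (an alkyne).
(A) has a vinyl group (-CH=CH2) but the C=C is a double bond; both carbons are CX3, not CX2.
(B) contains an ethynyl group (-C#CH), which satisfies every atom and bond constraint.
(C) has a nitrile (-C#N) but the triple bond is C#N, not C#C.
(D) has a nitrile (-C#N) but the triple bond is C#N, not C#C.
So the answer is (B).

B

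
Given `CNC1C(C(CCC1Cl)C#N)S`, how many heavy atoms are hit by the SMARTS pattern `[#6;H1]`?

4

The query [#6;H1] means: any carbon bearing exactly one hydrogen.
Check the 12 heavy atoms by environment: 4× C (H1) → match; 2× C (H2) → no; 1× Cl (H0) → no; 1× N (H1) → no; 1× C (H3) → no; 1× C (H0) → no; 1× N (H0) → no; 1× S (H1) → no.
That gives 4 matching atoms.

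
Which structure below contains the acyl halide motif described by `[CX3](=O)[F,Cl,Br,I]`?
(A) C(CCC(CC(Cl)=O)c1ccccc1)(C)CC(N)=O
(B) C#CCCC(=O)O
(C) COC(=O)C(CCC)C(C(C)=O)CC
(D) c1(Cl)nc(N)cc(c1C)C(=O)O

A

[CX3](=O)[F,Cl,Br,I] describes a carbonyl carbon bonded to a halogen (an acyl halide).
(A) contains an acyl chloride (-C(=O)Cl), which satisfies every atom and bond constraint.
(B) has a carboxylic acid group (-C(=O)OH) but the carbonyl is bonded to -OH, not to a halogen.
(C) has a methyl-ester group (-C(=O)OCH3) but the carbonyl is bonded to -O-C, not to a halogen.
(D) has a carboxylic acid group (-C(=O)OH) but the carbonyl is bonded to -OH, not to a halogen.
So the answer is (A).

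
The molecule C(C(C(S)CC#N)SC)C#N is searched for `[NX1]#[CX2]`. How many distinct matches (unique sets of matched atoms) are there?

2

[NX1]#[CX2] is the SMARTS for a nitrile: a nitrogen triple-bonded to a two-connected carbon.
The molecule carries 2 separate instances of a nitrile (-C#N) meeting every constraint; each maps to a distinct set of atoms, giving 2 matches.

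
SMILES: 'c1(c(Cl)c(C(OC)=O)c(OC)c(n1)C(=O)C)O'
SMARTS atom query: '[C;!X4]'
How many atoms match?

The query [C;!X4] means: aliphatic carbon that does not have four total connections.
Check the 17 heavy atoms by environment: 1× n (aromatic, X2) → no; 5× c (aromatic, X3) → no; 3× O (X2) → no; 3× C (X4) → no; 2× C (X3) → match; 2× O (X1) → no; 1× Cl (X1) → no.
That gives 2 matching atoms.

2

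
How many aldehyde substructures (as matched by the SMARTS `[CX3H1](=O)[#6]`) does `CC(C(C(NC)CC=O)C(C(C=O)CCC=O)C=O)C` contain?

4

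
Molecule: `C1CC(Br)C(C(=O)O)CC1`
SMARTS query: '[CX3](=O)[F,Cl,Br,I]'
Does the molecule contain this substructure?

No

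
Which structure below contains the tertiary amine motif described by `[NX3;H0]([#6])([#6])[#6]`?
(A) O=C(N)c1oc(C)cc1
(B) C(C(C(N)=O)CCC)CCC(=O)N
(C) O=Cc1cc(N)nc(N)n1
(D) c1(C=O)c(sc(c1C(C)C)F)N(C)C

[NX3;H0]([#6])([#6])[#6] describes a trivalent nitrogen with no H, bonded to three carbons (a tertiary amine).
(A) has a primary amide (-C(=O)NH2) but the amide nitrogen has H2 and only one carbon neighbour.
(B) has a primary amide (-C(=O)NH2) but the amide nitrogen has H2 and only one carbon neighbour.
(C) has a primary amino group (-NH2) but the nitrogen has H2, not H0 with three carbons.
(D) contains a dimethylamino group (-N(CH3)2), which satisfies every atom and bond constraint.
So the answer is (D).

D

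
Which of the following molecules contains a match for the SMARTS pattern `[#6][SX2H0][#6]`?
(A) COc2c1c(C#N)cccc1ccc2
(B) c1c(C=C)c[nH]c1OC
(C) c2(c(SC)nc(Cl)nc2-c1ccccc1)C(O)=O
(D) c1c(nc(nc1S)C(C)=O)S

[#6][SX2H0][#6] describes an aliphatic sulfur bridging two carbons with no H on the sulfur (a thioether).
(A) has a methoxy ether (-OCH3) but the bridging atom is O, not S.
(B) has a methoxy ether (-OCH3) but the bridging atom is O, not S.
(C) contains a methylthio ether (-SCH3), which satisfies every atom and bond constraint.
(D) has a thiol (-SH) but the sulfur has H1, not H0 bridging two carbons.
So the answer is (C).

C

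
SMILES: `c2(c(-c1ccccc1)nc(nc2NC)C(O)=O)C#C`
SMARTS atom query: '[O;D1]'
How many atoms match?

The query [O;D1] means: aliphatic oxygen bonded to exactly one heavy atom.
Check the 19 heavy atoms by environment: 2× n (aromatic, D2) → no; 5× c (aromatic, D3) → no; 5× c (aromatic, D2) → no; 1× C (D3) → no; 2× O (D1) → match; 1× N (D2) → no; 2× C (D1) → no; 1× C (D2) → no.
That gives 2 matching atoms.

2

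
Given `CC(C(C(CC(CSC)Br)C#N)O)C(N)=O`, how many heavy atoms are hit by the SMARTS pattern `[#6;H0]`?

The query [#6;H0] means: any carbon with no attached hydrogen.
Check the 16 heavy atoms by environment: 2× C (H2) → no; 4× C (H1) → no; 2× C (H3) → no; 1× O (H1) → no; 1× S (H0) → no; 1× Br (H0) → no; 2× C (H0) → match; 1× O (H0) → no; 1× N (H2) → no; 1× N (H0) → no.
That gives 2 matching atoms.

2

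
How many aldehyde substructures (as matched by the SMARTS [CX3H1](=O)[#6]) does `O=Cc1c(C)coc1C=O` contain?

[CX3H1](=O)[#6] is the SMARTS for an aldehyde: an sp2 carbon with one H, double-bonded to O and single-bonded to carbon.
The molecule carries 2 separate instances of an aldehyde (-CHO) meeting every constraint; each maps to a distinct set of atoms, giving 2 matches.

2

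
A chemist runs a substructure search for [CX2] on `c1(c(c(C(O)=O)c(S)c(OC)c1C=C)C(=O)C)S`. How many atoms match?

0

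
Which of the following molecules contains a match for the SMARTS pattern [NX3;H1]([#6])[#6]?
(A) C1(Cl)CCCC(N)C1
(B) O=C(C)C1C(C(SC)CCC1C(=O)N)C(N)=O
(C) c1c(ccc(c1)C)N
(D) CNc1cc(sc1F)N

[NX3;H1]([#6])[#6] describes a trivalent nitrogen with one H, bonded to two carbons (a secondary amine).
(A) has a primary amino group (-NH2) but the nitrogen has H2 and only one carbon neighbour.
(B) has a primary amide (-C(=O)NH2) but the -C(=O)NH2 nitrogen has H2, not H1.
(C) has a primary amino group (-NH2) but the nitrogen has H2 and only one carbon neighbour.
(D) contains an N-methylamino group (-NHCH3), which satisfies every atom and bond constraint.
So the answer is (D).

D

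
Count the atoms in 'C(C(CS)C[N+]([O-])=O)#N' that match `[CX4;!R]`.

3

The query [CX4;!R] means: aliphatic carbon with four total connections, not in a ring.
Check the 9 heavy atoms by environment: 3× C (X4, acyclic) → match; 1× S (X2, acyclic) → no; 1× N (charge +1, X3, acyclic) → no; 1× O (charge -1, X1, acyclic) → no; 1× O (X1, acyclic) → no; 1× C (X2, acyclic) → no; 1× N (X1, acyclic) → no.
That gives 3 matching atoms.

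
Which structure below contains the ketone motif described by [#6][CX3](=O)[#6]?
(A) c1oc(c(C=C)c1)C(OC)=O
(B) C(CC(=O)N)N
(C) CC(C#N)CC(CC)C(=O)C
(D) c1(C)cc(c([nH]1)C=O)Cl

C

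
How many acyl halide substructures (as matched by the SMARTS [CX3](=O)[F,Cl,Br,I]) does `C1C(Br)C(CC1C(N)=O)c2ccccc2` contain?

0

[CX3](=O)[F,Cl,Br,I] is the SMARTS for an acyl halide: a carbonyl carbon bonded to a halogen.
No fragment in the molecule satisfies every constraint, giving 0 matches.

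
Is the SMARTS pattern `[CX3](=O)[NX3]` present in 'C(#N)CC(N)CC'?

No

The pattern [CX3](=O)[NX3] describes a carbonyl carbon bonded to a trivalent nitrogen — an amide.
The closest candidate here is a nitrile (-C#N), but the nitrile N is NX1 (triple-bonded), not NX3. No other fragment satisfies the full query, so there is no match.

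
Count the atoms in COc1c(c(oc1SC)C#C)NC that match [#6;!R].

5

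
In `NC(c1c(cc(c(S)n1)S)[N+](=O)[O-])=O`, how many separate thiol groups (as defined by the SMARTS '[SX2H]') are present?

2

[SX2H] is the SMARTS for a thiol: an aliphatic sulfur with two connections, one being H.
The molecule carries 2 separate instances of a thiol (-SH) meeting every constraint; each maps to a distinct set of atoms, giving 2 matches.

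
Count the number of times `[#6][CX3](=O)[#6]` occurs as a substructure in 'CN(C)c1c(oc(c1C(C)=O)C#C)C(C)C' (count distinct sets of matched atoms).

1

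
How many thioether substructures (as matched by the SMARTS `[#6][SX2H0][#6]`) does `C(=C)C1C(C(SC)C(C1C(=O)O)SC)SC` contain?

[#6][SX2H0][#6] is the SMARTS for a thioether: an aliphatic sulfur bridging two carbons with no H on the sulfur.
The molecule carries 3 separate instances of a methylthio ether (-SCH3) meeting every constraint; each maps to a distinct set of atoms, giving 3 matches.

3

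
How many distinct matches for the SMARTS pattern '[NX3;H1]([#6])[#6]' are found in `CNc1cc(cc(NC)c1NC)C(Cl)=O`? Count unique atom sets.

3

[NX3;H1]([#6])[#6] is the SMARTS for a secondary amine: a trivalent nitrogen with one H, bonded to two carbons.
The molecule carries 3 separate instances of an N-methylamino group (-NHCH3) meeting every constraint; each maps to a distinct set of atoms, giving 3 matches.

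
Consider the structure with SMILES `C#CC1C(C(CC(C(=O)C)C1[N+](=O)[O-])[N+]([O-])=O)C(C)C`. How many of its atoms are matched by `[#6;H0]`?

2

The query [#6;H0] means: any carbon with no attached hydrogen.
Check the 20 heavy atoms by environment: 7× C (H1) → no; 1× C (H2) → no; 2× C (H0) → match; 2× N (charge +1, H0) → no; 2× O (charge -1, H0) → no; 3× O (H0) → no; 3× C (H3) → no.
That gives 2 matching atoms.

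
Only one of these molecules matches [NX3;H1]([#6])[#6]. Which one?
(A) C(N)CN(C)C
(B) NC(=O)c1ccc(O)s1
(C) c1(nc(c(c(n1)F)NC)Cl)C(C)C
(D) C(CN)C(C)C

[NX3;H1]([#6])[#6] describes a trivalent nitrogen with one H, bonded to two carbons (a secondary amine).
(A) has a dimethylamino group (-N(CH3)2) but the nitrogen has H0, not H1.
(B) has a primary amide (-C(=O)NH2) but the -C(=O)NH2 nitrogen has H2, not H1.
(C) contains an N-methylamino group (-NHCH3), which satisfies every atom and bond constraint.
(D) has a primary amino group (-NH2) but the nitrogen has H2 and only one carbon neighbour.
So the answer is (C).

C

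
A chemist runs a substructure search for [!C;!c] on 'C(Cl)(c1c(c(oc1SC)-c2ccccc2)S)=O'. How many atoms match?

Check the 17 heavy atoms by environment: 1× o (aromatic) → match; 10× c (aromatic) → no; 2× S → match; 2× C → no; 1× O → match; 1× Cl → match.
Summing the matching environments: 1 + 2 + 1 + 1 = 5 matching atoms.

5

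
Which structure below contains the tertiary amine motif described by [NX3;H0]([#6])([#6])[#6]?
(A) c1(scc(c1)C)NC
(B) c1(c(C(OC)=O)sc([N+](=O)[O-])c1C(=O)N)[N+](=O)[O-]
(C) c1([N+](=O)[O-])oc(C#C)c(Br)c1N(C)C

C

[NX3;H0]([#6])([#6])[#6] describes a trivalent nitrogen with no H, bonded to three carbons (a tertiary amine).
(A) has an N-methylamino group (-NHCH3) but the nitrogen still has one H (H1), not H0.
(B) has a primary amide (-C(=O)NH2) but the amide nitrogen has H2 and only one carbon neighbour.
(C) contains a dimethylamino group (-N(CH3)2), which satisfies every atom and bond constraint.
So the answer is (C).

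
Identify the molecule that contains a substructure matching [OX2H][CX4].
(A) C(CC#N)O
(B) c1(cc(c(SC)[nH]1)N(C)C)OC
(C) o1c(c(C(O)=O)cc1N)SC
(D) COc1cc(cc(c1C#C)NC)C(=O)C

A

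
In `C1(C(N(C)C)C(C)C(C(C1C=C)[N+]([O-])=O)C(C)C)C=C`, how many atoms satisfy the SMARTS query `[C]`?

16

The query [C] means: uppercase C matches aliphatic (non-aromatic) carbon only.
Check the 20 heavy atoms by environment: 16× C → match; 1× N (charge +1) → no; 1× O (charge -1) → no; 1× O → no; 1× N → no.
That gives 16 matching atoms.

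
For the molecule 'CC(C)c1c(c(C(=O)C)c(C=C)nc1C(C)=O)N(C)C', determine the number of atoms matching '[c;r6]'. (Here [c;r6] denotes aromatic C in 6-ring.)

5

Check the 20 heavy atoms by environment: 1× n (aromatic, in 6-ring) → no; 5× c (aromatic, in 6-ring) → match; 1× N (acyclic) → no; 11× C (acyclic) → no; 2× O (acyclic) → no.
That gives 5 matching atoms.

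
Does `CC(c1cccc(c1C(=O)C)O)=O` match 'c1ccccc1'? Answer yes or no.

The pattern c1ccccc1 describes six aromatic carbons in a ring — a benzene ring.
The required atom environment is present in the molecule, so the pattern matches.

Yes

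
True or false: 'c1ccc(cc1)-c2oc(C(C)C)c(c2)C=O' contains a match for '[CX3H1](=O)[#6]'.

True

The pattern [CX3H1](=O)[#6] describes an sp2 carbon with one H, double-bonded to O and single-bonded to carbon — an aldehyde.
The molecule carries an aldehyde (-CHO), whose atoms satisfy every constraint of the query, so the pattern matches.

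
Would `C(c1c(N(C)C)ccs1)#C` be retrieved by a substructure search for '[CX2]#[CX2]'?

Yes

The pattern [CX2]#[CX2] describes a carbon-carbon triple bond — an alkyne.
The molecule carries an ethynyl group (-C#CH), whose atoms satisfy every constraint of the query, so the pattern matches.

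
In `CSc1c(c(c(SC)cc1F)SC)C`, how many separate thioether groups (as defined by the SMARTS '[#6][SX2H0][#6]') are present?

3

[#6][SX2H0][#6] is the SMARTS for a thioether: an aliphatic sulfur bridging two carbons with no H on the sulfur.
The molecule carries 3 separate instances of a methylthio ether (-SCH3) meeting every constraint; each maps to a distinct set of atoms, giving 3 matches.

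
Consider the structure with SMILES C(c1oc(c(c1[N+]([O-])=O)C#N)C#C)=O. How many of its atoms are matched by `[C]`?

The query [C] means: uppercase C matches aliphatic (non-aromatic) carbon only.
Check the 14 heavy atoms by environment: 1× o (aromatic) → no; 4× c (aromatic) → no; 4× C → match; 2× O → no; 1× N → no; 1× N (charge +1) → no; 1× O (charge -1) → no.
That gives 4 matching atoms.

4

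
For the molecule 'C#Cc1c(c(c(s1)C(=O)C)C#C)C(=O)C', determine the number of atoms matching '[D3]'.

6

The query [D3] means: atom with exactly three heavy-atom neighbours.
Check the 15 heavy atoms by environment: 1× s (aromatic, D2) → no; 4× c (aromatic, D3) → match; 2× C (D3) → match; 2× O (D1) → no; 4× C (D1) → no; 2× C (D2) → no.
Summing the matching environments: 4 + 2 = 6 matching atoms.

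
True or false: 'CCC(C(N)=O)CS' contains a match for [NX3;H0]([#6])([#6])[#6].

False

The pattern [NX3;H0]([#6])([#6])[#6] describes a trivalent nitrogen with no H, bonded to three carbons — a tertiary amine.
The closest candidate here is a primary amide (-C(=O)NH2), but the amide nitrogen has H2 and only one carbon neighbour. No other fragment satisfies the full query, so there is no match.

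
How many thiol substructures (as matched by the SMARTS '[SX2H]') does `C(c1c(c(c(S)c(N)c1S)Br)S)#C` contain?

3

[SX2H] is the SMARTS for a thiol: an aliphatic sulfur with two connections, one being H.
The molecule carries 3 separate instances of a thiol (-SH) meeting every constraint; each maps to a distinct set of atoms, giving 3 matches.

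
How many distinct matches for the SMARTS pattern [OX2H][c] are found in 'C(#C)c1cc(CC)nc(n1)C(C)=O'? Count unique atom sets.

0

[OX2H][c] is the SMARTS for a phenol: a hydroxyl oxygen attached to an aromatic carbon.
No fragment in the molecule satisfies every constraint, giving 0 matches.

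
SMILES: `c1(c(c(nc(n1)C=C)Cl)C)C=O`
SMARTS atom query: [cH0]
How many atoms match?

The query [cH0] means: aromatic carbon with no attached hydrogen (substituted or ring-fusion).
Check the 12 heavy atoms by environment: 2× n (aromatic, H0) → no; 4× c (aromatic, H0) → match; 2× C (H1) → no; 1× O (H0) → no; 1× C (H2) → no; 1× Cl (H0) → no; 1× C (H3) → no.
That gives 4 matching atoms.

4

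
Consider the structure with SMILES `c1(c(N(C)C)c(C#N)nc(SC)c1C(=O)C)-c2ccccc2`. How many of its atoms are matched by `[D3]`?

8

The query [D3] means: atom with exactly three heavy-atom neighbours.
Check the 22 heavy atoms by environment: 1× n (aromatic, D2) → no; 6× c (aromatic, D3) → match; 5× c (aromatic, D2) → no; 1× S (D2) → no; 4× C (D1) → no; 1× N (D3) → match; 1× C (D2) → no; 1× N (D1) → no; 1× C (D3) → match; 1× O (D1) → no.
Summing the matching environments: 6 + 1 + 1 = 8 matching atoms.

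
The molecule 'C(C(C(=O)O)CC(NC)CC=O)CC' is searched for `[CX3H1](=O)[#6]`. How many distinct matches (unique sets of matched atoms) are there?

1

[CX3H1](=O)[#6] is the SMARTS for an aldehyde: an sp2 carbon with one H, double-bonded to O and single-bonded to carbon.
Exactly one fragment in the molecule meets all constraints, giving 1 match.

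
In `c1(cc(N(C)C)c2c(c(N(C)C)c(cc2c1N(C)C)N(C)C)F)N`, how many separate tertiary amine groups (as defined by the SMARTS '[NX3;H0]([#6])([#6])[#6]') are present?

[NX3;H0]([#6])([#6])[#6] is the SMARTS for a tertiary amine: a trivalent nitrogen with no H, bonded to three carbons.
The molecule carries 4 separate instances of a dimethylamino group (-N(CH3)2) meeting every constraint; each maps to a distinct set of atoms, giving 4 matches.

4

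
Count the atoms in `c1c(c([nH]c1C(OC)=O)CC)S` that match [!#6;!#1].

4

The query [!#6;!#1] means: not carbon and not hydrogen — any heteroatom.
Check the 12 heavy atoms by environment: 1× n (aromatic) → match; 4× c (aromatic) → no; 1× S → match; 4× C → no; 2× O → match.
Summing the matching environments: 1 + 1 + 2 = 4 matching atoms.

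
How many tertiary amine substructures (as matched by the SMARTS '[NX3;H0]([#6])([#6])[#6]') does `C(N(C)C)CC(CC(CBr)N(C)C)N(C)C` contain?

3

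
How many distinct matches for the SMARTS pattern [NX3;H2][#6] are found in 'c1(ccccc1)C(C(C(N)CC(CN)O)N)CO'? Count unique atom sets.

3

[NX3;H2][#6] is the SMARTS for a primary amine: a trivalent nitrogen with two H attached to carbon.
The molecule carries 3 separate instances of a primary amino group (-NH2) meeting every constraint; each maps to a distinct set of atoms, giving 3 matches.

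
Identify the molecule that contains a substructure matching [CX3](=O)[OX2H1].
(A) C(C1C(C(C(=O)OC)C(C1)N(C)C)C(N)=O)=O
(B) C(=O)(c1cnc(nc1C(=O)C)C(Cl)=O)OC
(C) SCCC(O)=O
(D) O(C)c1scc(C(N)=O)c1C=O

C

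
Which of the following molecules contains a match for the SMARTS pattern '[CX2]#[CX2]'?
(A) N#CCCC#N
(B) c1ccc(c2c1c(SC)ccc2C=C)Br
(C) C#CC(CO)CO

[CX2]#[CX2] describes a carbon-carbon triple bond (an alkyne).
(A) has a nitrile (-C#N) but the triple bond is C#N, not C#C.
(B) has a vinyl group (-CH=CH2) but the C=C is a double bond; both carbons are CX3, not CX2.
(C) contains an ethynyl group (-C#CH), which satisfies every atom and bond constraint.
So the answer is (C).

C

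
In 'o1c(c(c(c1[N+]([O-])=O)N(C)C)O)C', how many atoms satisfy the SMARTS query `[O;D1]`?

3

Check the 13 heavy atoms by environment: 1× o (aromatic, D2) → no; 4× c (aromatic, D3) → no; 1× N (charge +1, D3) → no; 1× O (charge -1, D1) → match; 2× O (D1) → match; 1× N (D3) → no; 3× C (D1) → no.
Summing the matching environments: 1 + 2 = 3 matching atoms.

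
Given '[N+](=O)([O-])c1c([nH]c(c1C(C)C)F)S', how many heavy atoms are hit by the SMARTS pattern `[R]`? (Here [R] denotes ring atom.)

The query [R] means: R matches any atom that is part of a ring.
Check the 13 heavy atoms by environment: 1× n (aromatic, in 5-ring) → match; 4× c (aromatic, in 5-ring) → match; 1× S (acyclic) → no; 1× F (acyclic) → no; 1× N (charge +1, acyclic) → no; 1× O (charge -1, acyclic) → no; 1× O (acyclic) → no; 3× C (acyclic) → no.
Summing the matching environments: 1 + 4 = 5 matching atoms.

5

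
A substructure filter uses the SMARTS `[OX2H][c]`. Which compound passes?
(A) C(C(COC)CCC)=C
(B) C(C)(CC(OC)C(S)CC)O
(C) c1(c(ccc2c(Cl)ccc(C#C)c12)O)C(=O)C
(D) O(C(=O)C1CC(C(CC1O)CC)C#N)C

C

[OX2H][c] describes a hydroxyl oxygen attached to an aromatic carbon (a phenol).
(A) has a methoxy ether (-OCH3) but the oxygen has H0, not H1.
(B) has a hydroxyl group (-OH) but the -OH is on an aliphatic carbon, not an aromatic c.
(C) contains a hydroxyl group (-OH), which satisfies every atom and bond constraint.
(D) has a hydroxyl group (-OH) but the -OH is on an aliphatic carbon, not an aromatic c.
So the answer is (C).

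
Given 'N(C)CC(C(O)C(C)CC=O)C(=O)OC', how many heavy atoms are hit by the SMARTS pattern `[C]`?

The query [C] means: uppercase C matches aliphatic (non-aromatic) carbon only.
Check the 15 heavy atoms by environment: 10× C → match; 4× O → no; 1× N → no.
That gives 10 matching atoms.

10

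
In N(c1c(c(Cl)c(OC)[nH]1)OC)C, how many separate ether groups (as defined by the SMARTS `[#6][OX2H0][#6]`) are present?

2

[#6][OX2H0][#6] is the SMARTS for an ether: an aliphatic oxygen bridging two carbons with no H on the oxygen.
The molecule carries 2 separate instances of a methoxy ether (-OCH3) meeting every constraint; each maps to a distinct set of atoms, giving 2 matches.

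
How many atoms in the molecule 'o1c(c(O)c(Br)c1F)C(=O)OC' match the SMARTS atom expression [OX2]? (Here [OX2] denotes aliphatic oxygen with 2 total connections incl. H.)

2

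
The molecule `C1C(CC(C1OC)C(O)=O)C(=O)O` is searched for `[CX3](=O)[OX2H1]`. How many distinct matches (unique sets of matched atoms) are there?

2

[CX3](=O)[OX2H1] is the SMARTS for a carboxylic acid: an sp2 carbon double-bonded to O and single-bonded to an -OH oxygen.
The molecule carries 2 separate instances of a carboxylic acid group (-C(=O)OH) meeting every constraint; each maps to a distinct set of atoms, giving 2 matches.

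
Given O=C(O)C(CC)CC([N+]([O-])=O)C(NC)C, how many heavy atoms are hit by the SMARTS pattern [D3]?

5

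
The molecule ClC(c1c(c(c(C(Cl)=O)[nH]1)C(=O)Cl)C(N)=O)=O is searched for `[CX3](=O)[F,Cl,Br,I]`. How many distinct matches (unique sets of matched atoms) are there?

3

[CX3](=O)[F,Cl,Br,I] is the SMARTS for an acyl halide: a carbonyl carbon bonded to a halogen.
The molecule carries 3 separate instances of an acyl chloride (-C(=O)Cl) meeting every constraint; each maps to a distinct set of atoms, giving 3 matches.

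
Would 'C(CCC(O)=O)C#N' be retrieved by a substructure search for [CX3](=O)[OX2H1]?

The pattern [CX3](=O)[OX2H1] describes an sp2 carbon double-bonded to O and single-bonded to an -OH oxygen — a carboxylic acid.
The molecule carries a carboxylic acid group (-C(=O)OH), whose atoms satisfy every constraint of the query, so the pattern matches.

Yes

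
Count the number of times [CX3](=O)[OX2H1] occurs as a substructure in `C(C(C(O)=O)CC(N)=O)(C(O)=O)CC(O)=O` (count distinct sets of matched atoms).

3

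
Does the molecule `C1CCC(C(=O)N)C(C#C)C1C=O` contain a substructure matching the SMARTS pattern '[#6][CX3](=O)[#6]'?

No

The pattern [#6][CX3](=O)[#6] describes a carbonyl carbon (no H) flanked by two carbons — a ketone.
The closest candidate here is a primary amide (-C(=O)NH2), but one neighbour of the carbonyl carbon is N, not C. No other fragment satisfies the full query, so there is no match.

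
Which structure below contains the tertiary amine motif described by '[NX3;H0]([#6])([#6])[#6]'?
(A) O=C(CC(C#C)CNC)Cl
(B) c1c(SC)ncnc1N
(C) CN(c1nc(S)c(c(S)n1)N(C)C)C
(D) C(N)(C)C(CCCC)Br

[NX3;H0]([#6])([#6])[#6] describes a trivalent nitrogen with no H, bonded to three carbons (a tertiary amine).
(A) has an N-methylamino group (-NHCH3) but the nitrogen still has one H (H1), not H0.
(B) has a primary amino group (-NH2) but the nitrogen has H2, not H0 with three carbons.
(C) contains a dimethylamino group (-N(CH3)2), which satisfies every atom and bond constraint.
(D) has a primary amino group (-NH2) but the nitrogen has H2, not H0 with three carbons.
So the answer is (C).

C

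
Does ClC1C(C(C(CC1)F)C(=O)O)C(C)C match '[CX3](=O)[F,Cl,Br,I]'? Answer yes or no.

The pattern [CX3](=O)[F,Cl,Br,I] describes a carbonyl carbon bonded to a halogen — an acyl halide.
The closest candidate here is a carboxylic acid group (-C(=O)OH), but the carbonyl is bonded to -OH, not to a halogen. No other fragment satisfies the full query, so there is no match.

No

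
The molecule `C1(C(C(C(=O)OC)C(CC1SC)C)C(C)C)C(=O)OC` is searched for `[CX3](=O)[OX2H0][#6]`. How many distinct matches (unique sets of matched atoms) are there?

2

[CX3](=O)[OX2H0][#6] is the SMARTS for an ester: a carbonyl carbon bonded to an oxygen that is itself bonded to carbon (no H on that O).
The molecule carries 2 separate instances of a methyl-ester group (-C(=O)OCH3) meeting every constraint; each maps to a distinct set of atoms, giving 2 matches.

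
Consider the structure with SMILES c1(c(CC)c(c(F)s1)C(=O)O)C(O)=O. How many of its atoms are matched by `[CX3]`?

2

The query [CX3] means: C with X3: aliphatic carbon with exactly 3 total connections.
Check the 14 heavy atoms by environment: 1× s (aromatic, X2) → no; 4× c (aromatic, X3) → no; 1× F (X1) → no; 2× C (X3) → match; 2× O (X1) → no; 2× O (X2) → no; 2× C (X4) → no.
That gives 2 matching atoms.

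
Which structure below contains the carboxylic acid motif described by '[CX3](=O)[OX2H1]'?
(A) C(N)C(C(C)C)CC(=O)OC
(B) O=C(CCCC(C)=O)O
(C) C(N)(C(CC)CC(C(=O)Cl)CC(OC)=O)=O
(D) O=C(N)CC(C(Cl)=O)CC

[CX3](=O)[OX2H1] describes an sp2 carbon double-bonded to O and single-bonded to an -OH oxygen (a carboxylic acid).
(A) has a methyl-ester group (-C(=O)OCH3) but the singly-bonded O has no H (OX2H0, not OX2H1).
(B) contains a carboxylic acid group (-C(=O)OH), which satisfies every atom and bond constraint.
(C) has an acyl chloride (-C(=O)Cl) but the carbonyl is bonded to Cl, not to an -OH oxygen.
(D) has a primary amide (-C(=O)NH2) but the carbonyl is bonded to N, not to an -OH oxygen.
So the answer is (B).

B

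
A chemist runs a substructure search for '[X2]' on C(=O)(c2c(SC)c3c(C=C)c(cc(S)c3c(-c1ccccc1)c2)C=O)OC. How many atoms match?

3

The query [X2] means: any atom with exactly two total connections (bonds + H).
Check the 27 heavy atoms by environment: 16× c (aromatic, X3) → no; 4× C (X3) → no; 2× S (X2) → match; 2× C (X4) → no; 2× O (X1) → no; 1× O (X2) → match.
Summing the matching environments: 2 + 1 = 3 matching atoms.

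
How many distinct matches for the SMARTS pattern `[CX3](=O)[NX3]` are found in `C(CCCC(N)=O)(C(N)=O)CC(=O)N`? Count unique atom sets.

3

[CX3](=O)[NX3] is the SMARTS for an amide: a carbonyl carbon bonded to a trivalent nitrogen.
The molecule carries 3 separate instances of a primary amide (-C(=O)NH2) meeting every constraint; each maps to a distinct set of atoms, giving 3 matches.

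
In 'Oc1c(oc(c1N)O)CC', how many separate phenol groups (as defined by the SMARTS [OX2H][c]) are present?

2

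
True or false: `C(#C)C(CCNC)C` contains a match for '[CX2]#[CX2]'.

The pattern [CX2]#[CX2] describes a carbon-carbon triple bond — an alkyne.
The molecule carries an ethynyl group (-C#CH), whose atoms satisfy every constraint of the query, so the pattern matches.

True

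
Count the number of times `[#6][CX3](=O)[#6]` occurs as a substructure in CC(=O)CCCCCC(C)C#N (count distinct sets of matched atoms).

1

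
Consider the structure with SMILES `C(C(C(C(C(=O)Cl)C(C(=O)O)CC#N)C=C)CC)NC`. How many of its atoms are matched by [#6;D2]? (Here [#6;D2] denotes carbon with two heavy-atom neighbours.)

5

The query [#6;D2] means: any carbon bonded to exactly two heavy atoms.
Check the 20 heavy atoms by environment: 5× C (D2) → match; 6× C (D3) → no; 3× O (D1) → no; 1× Cl (D1) → no; 1× N (D1) → no; 3× C (D1) → no; 1× N (D2) → no.
That gives 5 matching atoms.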